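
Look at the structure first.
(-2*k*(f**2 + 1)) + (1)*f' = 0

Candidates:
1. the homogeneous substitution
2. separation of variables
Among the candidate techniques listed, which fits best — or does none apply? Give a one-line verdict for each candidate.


Method: separation of variables — separating collects all f-dependence with the derivative and leaves all k-dependence opposite: variables separate.
- the homogeneous substitution — the slope does not depend on the ratio of the variables alone.
- separation of variables — applicable, and directly so.


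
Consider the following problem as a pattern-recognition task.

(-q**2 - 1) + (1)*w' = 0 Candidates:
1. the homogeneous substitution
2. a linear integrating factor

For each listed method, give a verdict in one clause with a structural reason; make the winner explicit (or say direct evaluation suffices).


Technique: no special technique — with w absent the equation is not coupled at all: direct integration in q.
- the homogeneous substitution: rescaling both variables together changes the slope, so no ratio substitution collapses it.
- a linear integrating factor — the linear template holds only trivially here (the unknown is absent, so the coefficient is zero) — the method is not the natural label.


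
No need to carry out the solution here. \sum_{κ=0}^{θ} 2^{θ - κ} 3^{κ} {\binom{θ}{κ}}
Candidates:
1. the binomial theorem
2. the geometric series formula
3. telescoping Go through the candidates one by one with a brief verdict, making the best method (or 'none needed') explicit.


Verdict: the binomial theorem — {\binom{θ}{κ}} weighting matched powers of 3 and 2 is the expanded form of (3 + 2)^θ — fold it back up.
- the binomial theorem: yes, a natural case for it.
- the geometric series formula — there is no constant term-to-term ratio.
- telescoping — writing out consecutive terms as given produces no pairwise cancellation.


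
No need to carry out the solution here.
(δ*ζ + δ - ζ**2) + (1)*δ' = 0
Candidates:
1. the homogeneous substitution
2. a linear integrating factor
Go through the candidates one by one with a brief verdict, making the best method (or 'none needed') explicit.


Verdict: a linear integrating factor — the unknown enters only to the first power against a nonzero forcing term — the integrating-factor template applies directly.
- the homogeneous substitution — the slope is not a function of the ratio of the variables alone.
- a linear integrating factor: applies; the problem has the shape this method handles.


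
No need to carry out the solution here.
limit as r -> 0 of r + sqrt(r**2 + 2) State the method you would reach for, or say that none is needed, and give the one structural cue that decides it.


Diagnosis: no special technique — nothing blocks direct substitution at 0: plug in and finish.


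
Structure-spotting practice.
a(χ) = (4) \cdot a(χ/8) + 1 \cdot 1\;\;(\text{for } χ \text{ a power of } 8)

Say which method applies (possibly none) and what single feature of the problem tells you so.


Diagnosis: the master substitution — the argument contracts 8-fold per step: reindex χ exponentially and solve the linear recurrence in the new index.


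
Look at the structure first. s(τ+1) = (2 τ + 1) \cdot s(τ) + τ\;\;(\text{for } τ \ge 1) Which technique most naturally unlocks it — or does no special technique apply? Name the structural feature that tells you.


Best approach: a summation factor — the coefficient 2 τ + 1 drifts with the index, so no fixed root exists; normalizing by the cumulative product telescopes it.


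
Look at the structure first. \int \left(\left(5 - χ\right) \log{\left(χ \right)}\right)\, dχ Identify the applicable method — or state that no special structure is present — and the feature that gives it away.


Technique: integration by parts — choose u = \log{\left(χ \right)}: one derivative turns the logarithm algebraic, and the remaining factor 5 - χ integrates term by term under the power rule.


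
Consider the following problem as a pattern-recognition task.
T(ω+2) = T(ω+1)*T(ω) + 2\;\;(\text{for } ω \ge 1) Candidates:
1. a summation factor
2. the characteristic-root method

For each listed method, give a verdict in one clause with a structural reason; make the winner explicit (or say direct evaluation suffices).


Best approach: no special technique — the recurrence is nonlinear in the sequence terms; no linear-recurrence method fits it as written — one iterates or studies it directly.
- a summation factor: the recursion is nonlinear — outside the first-order linear family a summation factor addresses.
- the characteristic-root method: nonlinearity rules out exponential-mode superposition from the start.


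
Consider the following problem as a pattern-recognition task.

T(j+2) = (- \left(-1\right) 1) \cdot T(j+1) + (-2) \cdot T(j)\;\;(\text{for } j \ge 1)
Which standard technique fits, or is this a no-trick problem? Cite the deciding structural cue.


Verdict: the characteristic-root method — fixed numeric weights on consecutive terms and no forcing term added: the root method in its home territory.


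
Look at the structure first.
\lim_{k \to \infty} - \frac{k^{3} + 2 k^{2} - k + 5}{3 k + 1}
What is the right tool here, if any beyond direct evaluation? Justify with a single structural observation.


Method: dominant-term comparison — at large k only the top-degree terms survive; compare the leading terms and the limit falls out. As a single quotient, the ∞/∞ shape would yield to repeated differentiation as well — the growth comparison gets there in one look.


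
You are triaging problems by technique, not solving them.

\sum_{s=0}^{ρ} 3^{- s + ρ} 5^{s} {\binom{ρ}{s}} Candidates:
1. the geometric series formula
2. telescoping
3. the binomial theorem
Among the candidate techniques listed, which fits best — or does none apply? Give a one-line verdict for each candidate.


Verdict: the binomial theorem — {\binom{ρ}{s}} weighting matched powers of 5 and 3 is the expanded form of (5 + 3)^ρ — fold it back up.
- the geometric series formula — no single multiplier carries one term to the next throughout the sum.
- telescoping: the summand is not presented as a shifted difference — a telescoping rewrite may exist, but the displayed structure does not offer one.
- the binomial theorem: applies; the problem has the shape this method handles.


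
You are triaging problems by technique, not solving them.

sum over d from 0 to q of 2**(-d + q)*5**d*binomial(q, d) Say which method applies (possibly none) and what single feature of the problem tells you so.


Method: the binomial theorem — binomial coefficients against complementary powers of 5 and 2: recognize the binomial expansion and resum.


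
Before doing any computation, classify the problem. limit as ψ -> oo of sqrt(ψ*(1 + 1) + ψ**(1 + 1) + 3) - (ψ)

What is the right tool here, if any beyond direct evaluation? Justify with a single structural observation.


Verdict: conjugate multiplication — divergence minus divergence hides a finite answer — expose it by pairing sqrt(ψ*(1 + 1) + ψ**(1 + 1) + 3) - ψ with its conjugate.


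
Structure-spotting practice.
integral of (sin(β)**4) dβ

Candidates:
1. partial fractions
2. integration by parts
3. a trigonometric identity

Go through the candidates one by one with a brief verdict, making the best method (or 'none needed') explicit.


Best approach: a trigonometric identity — the exponent on sin(β)**4 is even — the power-reduction identity is the standard preprocessing step.
- partial fractions — there is no rational-function structure to decompose.
- integration by parts — not the fit here: there is no polynomial factor to ladder down — parts can still close the trigonometric product by recursion, though the identity rewrite is the direct route.
- a trigonometric identity — applicable, and directly so.


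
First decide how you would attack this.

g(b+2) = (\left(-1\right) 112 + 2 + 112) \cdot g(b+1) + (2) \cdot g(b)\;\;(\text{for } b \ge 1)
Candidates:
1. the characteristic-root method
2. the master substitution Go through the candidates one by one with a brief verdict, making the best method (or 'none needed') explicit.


Method: the characteristic-root method — every coefficient is a fixed number and the forcing is zero — substitute r^b and read off the root equation.
- the characteristic-root method: applies; the problem has the shape this method handles.
- the master substitution — no fixed divisor shrinks the index between calls.


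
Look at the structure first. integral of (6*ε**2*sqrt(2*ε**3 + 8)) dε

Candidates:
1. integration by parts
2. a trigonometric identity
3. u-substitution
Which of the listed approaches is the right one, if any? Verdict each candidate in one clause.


Best approach: u-substitution — set u = 2*ε**3 + 8: a constant multiple of its derivative, namely 6*ε**2, is present as a factor once the integrand is collected, so the du is sitting there waiting.
- integration by parts — the non-polynomial partner is not one of the parts kernels — exp, sine, or cosine with a degree-1 argument, or a logarithm.
- a trigonometric identity — with no trigonometric functions present, identity rewriting has no target.
- u-substitution — applies; the problem has the shape this method handles.


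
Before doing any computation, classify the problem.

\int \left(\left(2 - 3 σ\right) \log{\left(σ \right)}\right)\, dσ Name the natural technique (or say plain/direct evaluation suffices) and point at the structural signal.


Best approach: integration by parts — one parts step with u = \log{\left(σ \right)} trades the logarithm for an algebraic integrand.


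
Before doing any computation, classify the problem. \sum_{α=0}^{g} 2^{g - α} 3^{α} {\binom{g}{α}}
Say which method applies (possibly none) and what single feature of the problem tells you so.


Best approach: the binomial theorem — {\binom{g}{α}} weighting matched powers of 3 and 2 is the expanded form of (3 + 2)^g — fold it back up.


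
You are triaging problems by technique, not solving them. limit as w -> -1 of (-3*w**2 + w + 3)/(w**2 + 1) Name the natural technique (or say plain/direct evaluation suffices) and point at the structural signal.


Method: no special technique — the function is continuous at -1; evaluation is itself the limit, no machinery required.


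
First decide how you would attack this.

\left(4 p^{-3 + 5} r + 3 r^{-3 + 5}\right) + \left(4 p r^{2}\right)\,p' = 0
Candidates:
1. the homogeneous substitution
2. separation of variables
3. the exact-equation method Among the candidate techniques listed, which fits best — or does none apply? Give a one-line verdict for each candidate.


Diagnosis: the exact-equation method — because the two cross partials coincide, the form is conservative as written — recover its potential in (r, p).
- the homogeneous substitution: the slope does not depend on the ratio of the variables alone.
- separation of variables: no division isolates the independent variable from the unknown.
- the exact-equation method: yes — fits the structure here.


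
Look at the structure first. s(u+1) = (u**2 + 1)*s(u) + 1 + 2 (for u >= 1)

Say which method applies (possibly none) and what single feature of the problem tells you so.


Technique: a summation factor — first-order linear but the coefficient u**2 + 1 moves with the index — divide by the cumulative product and telescope.


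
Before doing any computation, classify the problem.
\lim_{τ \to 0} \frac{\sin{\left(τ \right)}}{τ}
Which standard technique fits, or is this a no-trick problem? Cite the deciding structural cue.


Method: l'Hôpital's rule (0/0) — substituting 0 gives 0 over 0; differentiate top and bottom once and re-evaluate. A local series expansion at the point resolves it as well; the rule is the packaged version of that step.


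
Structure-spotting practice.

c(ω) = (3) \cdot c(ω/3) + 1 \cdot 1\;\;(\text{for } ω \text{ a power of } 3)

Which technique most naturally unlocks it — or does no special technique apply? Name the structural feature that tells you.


Diagnosis: the master substitution — the argument shrinks by the factor 3, so measure the index on a logarithmic scale and the recursion becomes a shift.


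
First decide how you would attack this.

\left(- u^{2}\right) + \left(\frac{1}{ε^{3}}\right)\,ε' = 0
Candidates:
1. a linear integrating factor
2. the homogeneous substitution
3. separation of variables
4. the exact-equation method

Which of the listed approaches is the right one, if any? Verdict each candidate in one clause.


Method: separation of variables — the slope splits multiplicatively: u^{2} carrying all u-dependence times ε^{3} carrying all ε-dependence — separate and integrate.
- a linear integrating factor — a nonlinear term in the unknown puts this outside the integrating-factor template.
- the homogeneous substitution — rescaling both variables together changes the slope, so no ratio substitution collapses it.
- separation of variables — applicable, and directly so.
- the exact-equation method — the cross-partial test holds only vacuously — each coefficient lives in its own variable, so the exactness machinery reads no structure the split form does not already show.


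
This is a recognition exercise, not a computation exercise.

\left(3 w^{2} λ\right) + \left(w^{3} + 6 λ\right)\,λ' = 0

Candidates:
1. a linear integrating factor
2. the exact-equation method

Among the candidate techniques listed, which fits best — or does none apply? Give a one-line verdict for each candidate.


Best approach: the exact-equation method — because the two cross partials coincide, the form is conservative as written — recover its potential in (w, λ).
- a linear integrating factor — the unknown enters nonlinearly (through a power, a denominator, or a transcendental function), which the linear integrating-factor recipe cannot absorb as-is — any repair would come from a preliminary substitution, not the factor.
- the exact-equation method: applies; the problem has the shape this method handles.


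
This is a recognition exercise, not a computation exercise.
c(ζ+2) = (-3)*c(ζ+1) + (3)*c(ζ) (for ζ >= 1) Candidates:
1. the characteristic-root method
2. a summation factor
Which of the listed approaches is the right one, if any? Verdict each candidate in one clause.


Method: the characteristic-root method — constant coefficients and linearity mean the ansatz r^ζ reduces it to solving the characteristic polynomial.
- the characteristic-root method: yes — fits the structure here.
- a summation factor — a summation factor telescopes one-step recursions; this one carries higher-order memory.


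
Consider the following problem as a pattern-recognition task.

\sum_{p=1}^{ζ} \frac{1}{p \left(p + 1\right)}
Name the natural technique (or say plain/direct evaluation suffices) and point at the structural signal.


Diagnosis: telescoping — the summand \frac{1}{p \left(p + 1\right)} decomposes into fractions whose poles differ by an integer shift — the series collapses.


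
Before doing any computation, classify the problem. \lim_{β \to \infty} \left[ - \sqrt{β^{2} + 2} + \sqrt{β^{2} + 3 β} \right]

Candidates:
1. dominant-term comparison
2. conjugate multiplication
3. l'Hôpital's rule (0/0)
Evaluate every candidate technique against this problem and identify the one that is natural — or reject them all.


Diagnosis: conjugate multiplication — the ∞ − ∞ radical form is the exact trigger for the conjugate maneuver.
- dominant-term comparison: no dominant power emerges to decide the limit by degree comparison.
- conjugate multiplication: yes, a natural case for it.
- l'Hôpital's rule (0/0): no quotient structure at all: the clash is ∞ minus ∞, which rationalizing converts into a tractable ratio.


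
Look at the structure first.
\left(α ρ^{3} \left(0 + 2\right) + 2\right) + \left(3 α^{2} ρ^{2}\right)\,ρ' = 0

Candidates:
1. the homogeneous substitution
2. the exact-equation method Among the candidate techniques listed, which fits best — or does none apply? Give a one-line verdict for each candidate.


Verdict: the exact-equation method — because the two cross partials coincide, the form is conservative as written — recover its potential in (α, ρ).
- the homogeneous substitution — the slope does not depend on the ratio of the variables alone.
- the exact-equation method — yes — fits the structure here.


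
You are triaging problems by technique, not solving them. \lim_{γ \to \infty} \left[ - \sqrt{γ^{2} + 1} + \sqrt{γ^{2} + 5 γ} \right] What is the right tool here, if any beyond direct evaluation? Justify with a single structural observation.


Verdict: conjugate multiplication — two divergent pieces with a minus sign between them and a radical in the mix: rationalize \sqrt{γ^{2} + 5 γ} - \sqrt{γ^{2} + 1} before any limit law applies.


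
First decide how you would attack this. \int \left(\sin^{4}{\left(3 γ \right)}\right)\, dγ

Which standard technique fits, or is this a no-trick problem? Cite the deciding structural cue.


Diagnosis: a trigonometric identity — \sin^{4}{\left(3 γ \right)} is an even power — the power-reduction identity rewrites it into first-degree cosines.


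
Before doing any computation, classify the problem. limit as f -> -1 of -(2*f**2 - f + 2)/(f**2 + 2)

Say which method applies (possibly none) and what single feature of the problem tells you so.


Technique: no special technique — the function is continuous at -1; evaluation is itself the limit, no machinery required.


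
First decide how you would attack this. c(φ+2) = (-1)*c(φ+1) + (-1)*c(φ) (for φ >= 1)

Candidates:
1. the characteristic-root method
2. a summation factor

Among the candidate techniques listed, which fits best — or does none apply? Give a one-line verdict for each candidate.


Best approach: the characteristic-root method — because shifting φ leaves the equation's coefficients unchanged, exponential trials reduce it to algebra.
- the characteristic-root method: applicable, and directly so.
- a summation factor: a summation factor telescopes one-step recursions; this one carries higher-order memory.


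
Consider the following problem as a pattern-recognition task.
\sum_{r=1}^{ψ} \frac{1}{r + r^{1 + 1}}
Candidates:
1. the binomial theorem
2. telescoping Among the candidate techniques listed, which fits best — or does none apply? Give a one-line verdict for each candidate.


Verdict: telescoping — poles of \frac{1}{r + r^{1 + 1}} differ by an integer, the telltale of a telescoping partial-fraction sum.
- the binomial theorem — the summand does not match any term pattern of an expanded binomial power.
- telescoping: yes — fits the structure here.


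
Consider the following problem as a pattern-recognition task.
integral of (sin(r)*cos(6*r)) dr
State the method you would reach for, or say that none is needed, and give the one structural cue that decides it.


Method: a trigonometric identity — two different frequencies multiply in sin(r)*cos(6*r); the product-to-sum formula separates them.


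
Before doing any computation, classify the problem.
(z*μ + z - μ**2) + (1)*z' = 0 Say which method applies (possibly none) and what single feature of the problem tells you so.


Method: a linear integrating factor — the unknown enters only to the first power against a nonzero forcing term — the integrating-factor template applies directly.


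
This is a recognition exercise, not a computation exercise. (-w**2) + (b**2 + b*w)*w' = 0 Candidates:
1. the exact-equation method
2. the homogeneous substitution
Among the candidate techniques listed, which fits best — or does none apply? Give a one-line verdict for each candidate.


Best approach: the homogeneous substitution — the slope's numerator and denominator have matching total degree, so it depends only on w/b and the ratio substitution collapses it. Suitably rearranged — at times with the variables' roles exchanged — this doubles as a Bernoulli equation; the homogeneous reading needs no such setup.
- the exact-equation method — exactness fails on the nose — the mixed partials do not match.
- the homogeneous substitution — applicable, and directly so.


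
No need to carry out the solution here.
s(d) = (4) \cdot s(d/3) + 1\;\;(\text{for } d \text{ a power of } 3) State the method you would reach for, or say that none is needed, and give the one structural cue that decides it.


Verdict: the master substitution — treat m = log base 3 of d as the new clock: one recursion step advances m by one while d scales by 3.


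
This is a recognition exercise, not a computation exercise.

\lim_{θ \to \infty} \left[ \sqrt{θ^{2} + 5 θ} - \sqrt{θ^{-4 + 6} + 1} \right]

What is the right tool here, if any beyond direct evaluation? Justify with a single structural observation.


Best approach: conjugate multiplication — the ∞ − ∞ radical form is the exact trigger for the conjugate maneuver.


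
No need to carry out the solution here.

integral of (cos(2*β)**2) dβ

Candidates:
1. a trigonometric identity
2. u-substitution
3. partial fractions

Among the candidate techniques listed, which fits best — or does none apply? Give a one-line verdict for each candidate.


Diagnosis: a trigonometric identity — an even power like cos(2*β)**2 flattens under the half-angle identity into first-degree cosines you can integrate directly.
- a trigonometric identity: a fit — the right tool for this form.
- u-substitution: no subexpression of the integrand pairs with its own derivative as a factor — individual terms may offer their own substitutions, but any change of variable covering the whole integral would have to be constructed from outside the expression.
- partial fractions: the expression is not a ratio of polynomials that decomposes further.


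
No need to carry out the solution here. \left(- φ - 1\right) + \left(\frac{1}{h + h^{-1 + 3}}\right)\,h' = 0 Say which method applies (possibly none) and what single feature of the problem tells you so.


Diagnosis: separation of variables — solved for the derivative, the right side splits multiplicatively into a function of each variable alone — divide and integrate each side. A Bernoulli substitution applies to this equation as given; separation takes the same equation in its displayed form.


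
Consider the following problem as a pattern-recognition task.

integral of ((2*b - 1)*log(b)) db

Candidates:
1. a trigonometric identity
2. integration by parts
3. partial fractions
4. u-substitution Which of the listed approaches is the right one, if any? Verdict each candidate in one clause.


Diagnosis: integration by parts — one parts step with u = log(b) trades the logarithm for an algebraic integrand.
- a trigonometric identity — with no trigonometric functions present, identity rewriting has no target.
- integration by parts — applicable, and directly so.
- partial fractions: the expression is not a ratio of polynomials that decomposes further.
- u-substitution — no subexpression of the integrand serves as a whole-integral substitution inner — individual terms may offer their own, but none carries its derivative as a factor of the full integrand; a working change of variable would have to be constructed from outside the expression.


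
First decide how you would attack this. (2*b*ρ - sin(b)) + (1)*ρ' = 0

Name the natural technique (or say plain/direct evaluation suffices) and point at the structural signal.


Best approach: a linear integrating factor — ρ appears only to the first power with coefficient 2*b — the classic integrating-factor setup.


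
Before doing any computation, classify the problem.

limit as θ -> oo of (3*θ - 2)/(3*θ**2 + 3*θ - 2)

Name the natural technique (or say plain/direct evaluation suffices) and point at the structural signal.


Best approach: dominant-term comparison — growth-rate triage: the leading powers of θ decide the limit, everything else is noise. Viewed as a single quotient this is an ∞/∞ form — an at-infinity application of l'Hôpital's rule would also resolve it; comparing leading growth reads the answer without differentiating.


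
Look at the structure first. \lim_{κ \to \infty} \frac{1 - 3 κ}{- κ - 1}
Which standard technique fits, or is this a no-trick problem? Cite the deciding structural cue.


Method: dominant-term comparison — divide by the highest power of κ present: lower-order terms vanish and the dominant ratio remains. l'Hôpital's at-infinity variant applies to the expression viewed as a single quotient; the leading-term comparison is the direct route.


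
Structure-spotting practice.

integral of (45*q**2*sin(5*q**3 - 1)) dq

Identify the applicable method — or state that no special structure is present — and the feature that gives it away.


Best approach: u-substitution — everything non-trivial happens through the inner expression 5*q**3 - 1, and its derivative accounts for the remaining factor up to a constant, so set u = 5*q**3 - 1.


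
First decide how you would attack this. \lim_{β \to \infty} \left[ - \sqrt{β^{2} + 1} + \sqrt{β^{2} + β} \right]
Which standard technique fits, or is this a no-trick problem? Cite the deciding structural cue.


Diagnosis: conjugate multiplication — both pieces blow up but their difference is finite; the conjugate trick rationalizes \sqrt{β^{2} + β} - \sqrt{β^{2} + 1}.


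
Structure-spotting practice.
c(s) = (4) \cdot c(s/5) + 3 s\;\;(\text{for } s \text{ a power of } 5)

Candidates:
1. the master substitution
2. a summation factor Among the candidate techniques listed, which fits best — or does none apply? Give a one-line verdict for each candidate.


Verdict: the master substitution — treat m = log base 5 of s as the new clock: one recursion step advances m by one while s scales by 5.
- the master substitution — yes, a natural case for it.
- a summation factor: a divided-index call is outside the fixed-shift first-order family a summation factor normalizes.


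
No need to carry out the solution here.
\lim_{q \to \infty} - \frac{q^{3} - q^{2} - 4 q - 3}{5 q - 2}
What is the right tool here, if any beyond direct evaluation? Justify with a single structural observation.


Verdict: dominant-term comparison — divide through by the highest power of q; every lower-order term dies and the dominant terms decide the limit. l'Hôpital's at-infinity variant applies to the expression viewed as a single quotient; the leading-term comparison is the direct route.


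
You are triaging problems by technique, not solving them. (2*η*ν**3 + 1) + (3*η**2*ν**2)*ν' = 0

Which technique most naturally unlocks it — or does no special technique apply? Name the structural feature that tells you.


Technique: the exact-equation method — the compatibility test passes: the ν-derivative of 2*η*ν**3 + 1 matches the η-derivative of 3*η**2*ν**2, so integrate a potential.


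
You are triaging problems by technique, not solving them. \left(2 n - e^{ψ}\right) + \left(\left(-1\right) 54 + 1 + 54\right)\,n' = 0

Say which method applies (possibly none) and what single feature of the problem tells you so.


Diagnosis: a linear integrating factor — n enters only linearly with coefficient 2; multiply by exp of the integral of 2 and the left side becomes one derivative.


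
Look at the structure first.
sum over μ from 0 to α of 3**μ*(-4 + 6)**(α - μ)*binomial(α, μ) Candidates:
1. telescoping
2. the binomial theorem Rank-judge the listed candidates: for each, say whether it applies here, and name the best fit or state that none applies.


Verdict: the binomial theorem — terms weighting binomial(α, μ) against matched powers of 3 and (-4 + 6) reassemble into (3 + (-4 + 6))^α by the binomial theorem.
- telescoping — computed from the summand as displayed, the partial sums build up without the pairwise collapse telescoping exploits.
- the binomial theorem — yes, a natural case for it.


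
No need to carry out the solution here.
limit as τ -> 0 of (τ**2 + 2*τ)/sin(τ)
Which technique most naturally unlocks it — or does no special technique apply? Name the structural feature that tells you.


Diagnosis: l'Hôpital's rule (0/0) — numerator and denominator both vanish at 0 — a genuine 0/0 form, which is exactly when l'Hôpital applies. One could equally expand both pieces locally and compare leading terms; the rule does that in one stroke.


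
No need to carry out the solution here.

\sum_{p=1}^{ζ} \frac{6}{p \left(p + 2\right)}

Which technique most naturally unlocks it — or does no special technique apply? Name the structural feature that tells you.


Technique: telescoping — \frac{6}{p \left(p + 2\right)} is a collapsed telescope: expand it into simple fractions to see the cancellation.


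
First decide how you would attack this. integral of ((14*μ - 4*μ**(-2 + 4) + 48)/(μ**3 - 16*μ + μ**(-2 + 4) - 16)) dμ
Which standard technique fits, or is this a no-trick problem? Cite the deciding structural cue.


Verdict: partial fractions — the denominator (μ**3 - 16*μ + μ**(-2 + 4) - 16) factors, so the quotient decomposes into elementary partial fractions term by term.


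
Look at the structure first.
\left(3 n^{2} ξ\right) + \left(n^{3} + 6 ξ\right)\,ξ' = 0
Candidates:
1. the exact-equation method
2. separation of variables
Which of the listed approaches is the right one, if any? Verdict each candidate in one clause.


Method: the exact-equation method — the cross partial derivatives of 3 n^{2} ξ and n^{3} + 6 ξ agree, so the left side is the total differential of one potential in n and ξ.
- the exact-equation method: a fit — the right tool for this form.
- separation of variables — the two dependences are entangled, not a clean product of one-variable pieces.


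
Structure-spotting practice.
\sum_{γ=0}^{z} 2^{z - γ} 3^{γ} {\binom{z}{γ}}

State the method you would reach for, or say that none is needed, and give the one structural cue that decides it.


Best approach: the binomial theorem — the summand is term γ of a binomial expansion in 3 and 2; the whole sum is a single power.


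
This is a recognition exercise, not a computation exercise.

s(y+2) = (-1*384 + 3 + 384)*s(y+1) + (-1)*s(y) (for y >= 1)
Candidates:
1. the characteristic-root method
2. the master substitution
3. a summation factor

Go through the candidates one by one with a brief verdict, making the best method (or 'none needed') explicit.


Best approach: the characteristic-root method — shift-invariance with fixed coefficients calls for exponential trials; the characteristic polynomial finds every r^y.
- the characteristic-root method — a fit — the right tool for this form.
- the master substitution: the recursion steps by a constant offset, so exponential reindexing is pointless.
- a summation factor — the recurrence reaches back more than one step, outside the first-order family a summation factor normalizes.


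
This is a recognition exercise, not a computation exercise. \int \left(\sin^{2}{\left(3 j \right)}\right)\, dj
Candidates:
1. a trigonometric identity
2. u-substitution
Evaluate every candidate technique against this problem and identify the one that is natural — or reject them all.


Diagnosis: a trigonometric identity — an even power like \sin^{2}{\left(3 j \right)} flattens under the half-angle identity into first-degree cosines you can integrate directly.
- a trigonometric identity — yes, a natural case for it.
- u-substitution: no subexpression of the integrand pairs with its own derivative as a factor — individual terms may offer their own substitutions, but any change of variable covering the whole integral would have to be constructed from outside the expression.


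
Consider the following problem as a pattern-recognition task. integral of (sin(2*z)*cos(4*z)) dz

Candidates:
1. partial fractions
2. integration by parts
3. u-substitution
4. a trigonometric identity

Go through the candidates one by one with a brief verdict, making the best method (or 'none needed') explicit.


Best approach: a trigonometric identity — two different frequencies multiply in sin(2*z)*cos(4*z); the product-to-sum formula separates them.
- partial fractions: the expression is not a ratio of polynomials that decomposes further.
- integration by parts: not the natural route: no polynomial-kernel product appears — a recursive parts reduction of the trigonometric product exists, but the identity rewrite is direct.
- u-substitution: no subexpression of the integrand pairs with its own derivative as a factor — individual terms may offer their own substitutions, but any change of variable covering the whole integral would have to be constructed from outside the expression.
- a trigonometric identity: yes — fits the structure here.


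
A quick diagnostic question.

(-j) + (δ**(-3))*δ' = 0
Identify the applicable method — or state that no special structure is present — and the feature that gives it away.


Best approach: separation of variables — separating collects all δ-dependence with the derivative and leaves all j-dependence opposite: variables separate. An exactness check succeeds on this form as well — separation and the potential function arrive at the same answer, separation more directly.


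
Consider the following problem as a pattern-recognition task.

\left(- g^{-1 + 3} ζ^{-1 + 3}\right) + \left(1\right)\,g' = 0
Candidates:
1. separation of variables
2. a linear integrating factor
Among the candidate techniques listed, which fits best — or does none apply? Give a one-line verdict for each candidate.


Method: separation of variables — one side of the product carries the independent variable, the other the unknown — the textbook separation shape.
- separation of variables — applies; the problem has the shape this method handles.
- a linear integrating factor: the unknown enters nonlinearly (through a power, a denominator, or a transcendental function), which the linear integrating-factor recipe cannot absorb as-is — any repair would come from a preliminary substitution, not the factor.


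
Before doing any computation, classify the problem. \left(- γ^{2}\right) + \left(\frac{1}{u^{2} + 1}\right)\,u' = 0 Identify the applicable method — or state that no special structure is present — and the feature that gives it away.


Verdict: separation of variables — solved for the derivative, the right side factors as γ^{2} times u^{2} + 1 — all γ-dependence separates from all u-dependence. An exactness check succeeds on this form as well — separation and the potential function arrive at the same answer, separation more directly.


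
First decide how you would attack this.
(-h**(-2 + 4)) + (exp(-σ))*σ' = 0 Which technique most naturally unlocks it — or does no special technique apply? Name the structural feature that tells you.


Diagnosis: separation of variables — separating collects all σ-dependence with the derivative and leaves all h-dependence opposite: variables separate. The equation is exact as it stands too — a potential function exists — though separation reads the split structure directly.


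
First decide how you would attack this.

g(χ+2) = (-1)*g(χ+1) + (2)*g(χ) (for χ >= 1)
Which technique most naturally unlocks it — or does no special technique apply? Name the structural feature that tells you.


Verdict: the characteristic-root method — constant coefficients and linearity mean the ansatz r^χ reduces it to solving the characteristic polynomial.


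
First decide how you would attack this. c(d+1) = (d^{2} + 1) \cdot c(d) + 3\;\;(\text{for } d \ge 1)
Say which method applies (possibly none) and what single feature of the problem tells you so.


Method: a summation factor — with the index-dependent coefficient d^{2} + 1, dividing by the cumulative product turns the left side into a pure difference.


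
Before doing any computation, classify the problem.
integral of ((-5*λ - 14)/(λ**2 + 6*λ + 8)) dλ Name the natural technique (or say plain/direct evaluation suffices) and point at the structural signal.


Best approach: partial fractions — with λ**2 + 6*λ + 8 factorable and the degree on top strictly smaller, simple-fraction decomposition is immediate.


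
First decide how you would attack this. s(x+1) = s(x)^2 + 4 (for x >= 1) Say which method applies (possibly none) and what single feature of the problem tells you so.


Diagnosis: no special technique — the recurrence is nonlinear in the sequence terms; no linear-recurrence method fits it as written — one iterates or studies it directly.


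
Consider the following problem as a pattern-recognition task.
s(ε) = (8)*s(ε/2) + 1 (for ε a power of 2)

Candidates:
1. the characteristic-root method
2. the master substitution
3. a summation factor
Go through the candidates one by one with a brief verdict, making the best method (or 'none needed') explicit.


Best approach: the master substitution — recursion at ε/2 is multiplicative in the index; logarithmic reindexing via ε = 2^m linearizes it.
- the characteristic-root method — a divided-index call is not the fixed-shift linear shape that characteristic roots solve.
- the master substitution: yes, a natural case for it.
- a summation factor: a divided-index call is outside the fixed-shift first-order family a summation factor normalizes.


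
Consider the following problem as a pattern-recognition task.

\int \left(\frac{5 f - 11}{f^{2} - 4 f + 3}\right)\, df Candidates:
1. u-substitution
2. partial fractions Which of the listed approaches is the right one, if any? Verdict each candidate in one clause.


Diagnosis: partial fractions — each factor of f^{2} - 4 f + 3 owns one elementary piece of the integrand — separate them and integrate piecewise.
- u-substitution — no subexpression of the integrand pairs with its own derivative as a factor — individual terms may offer their own substitutions, but any change of variable covering the whole integral would have to be constructed from outside the expression.
- partial fractions — yes — fits the structure here.


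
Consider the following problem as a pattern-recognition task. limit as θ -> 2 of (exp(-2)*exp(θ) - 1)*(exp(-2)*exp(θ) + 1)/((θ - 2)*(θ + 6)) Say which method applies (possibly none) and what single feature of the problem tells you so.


Technique: l'Hôpital's rule (0/0) — both numerator and denominator vanish at 2: the genuine 0/0 indeterminate that l'Hôpital exists for. One could equally expand both pieces locally and compare leading terms; the rule does that in one stroke.


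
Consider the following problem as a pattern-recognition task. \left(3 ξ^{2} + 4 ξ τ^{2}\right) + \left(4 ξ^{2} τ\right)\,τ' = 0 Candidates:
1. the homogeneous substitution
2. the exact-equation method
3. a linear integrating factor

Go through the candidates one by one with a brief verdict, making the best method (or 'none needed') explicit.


Technique: the exact-equation method — because the two cross partials coincide, the form is conservative as written — recover its potential in (ξ, τ).
- the homogeneous substitution — rescaling both variables together changes the slope, so no ratio substitution collapses it.
- the exact-equation method — yes, a natural case for it.
- a linear integrating factor — a nonlinear term in the unknown puts this outside the integrating-factor template.


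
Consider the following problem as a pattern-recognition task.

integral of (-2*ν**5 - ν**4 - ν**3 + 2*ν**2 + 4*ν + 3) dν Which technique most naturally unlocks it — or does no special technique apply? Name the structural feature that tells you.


Best approach: no special technique — scan for structure and find none: constant multiples of powers of ν, integrate directly.
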